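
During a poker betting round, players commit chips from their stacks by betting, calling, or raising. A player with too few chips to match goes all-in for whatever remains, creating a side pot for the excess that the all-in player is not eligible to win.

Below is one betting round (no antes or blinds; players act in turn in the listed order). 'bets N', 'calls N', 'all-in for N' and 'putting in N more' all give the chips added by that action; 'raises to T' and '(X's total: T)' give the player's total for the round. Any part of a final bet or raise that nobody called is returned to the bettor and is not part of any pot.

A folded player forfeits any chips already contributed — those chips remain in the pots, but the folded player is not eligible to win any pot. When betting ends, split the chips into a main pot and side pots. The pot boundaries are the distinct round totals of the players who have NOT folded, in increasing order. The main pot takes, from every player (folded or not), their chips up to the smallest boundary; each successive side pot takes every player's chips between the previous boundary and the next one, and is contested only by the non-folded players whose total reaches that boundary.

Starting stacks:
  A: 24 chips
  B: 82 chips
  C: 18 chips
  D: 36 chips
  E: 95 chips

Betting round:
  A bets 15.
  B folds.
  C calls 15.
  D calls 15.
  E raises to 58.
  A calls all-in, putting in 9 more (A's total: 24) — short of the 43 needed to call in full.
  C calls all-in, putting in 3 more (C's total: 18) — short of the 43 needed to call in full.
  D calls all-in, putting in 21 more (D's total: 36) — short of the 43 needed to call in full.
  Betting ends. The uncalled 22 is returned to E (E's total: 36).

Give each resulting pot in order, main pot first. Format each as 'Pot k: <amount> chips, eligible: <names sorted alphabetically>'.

Pot 1: 72 chips, eligible: A, C, D, E
Pot 2: 18 chips, eligible: A, D, E
Pot 3: 24 chips, eligible: D, E

Derivation:
Contributions (after 22 returned to E): A=24, C=18, D=36, E=36
Folded: B
Pot levels (distinct totals of non-folded players): 18, 24, 36
Layer 1-18: 18 each from A, C, D, E = 18*4 = 72 chips; eligible A, C, D, E
Layer 19-24: 6 each from A, D, E = 6*3 = 18 chips; eligible A, D, E
Layer 25-36: 12 each from D, E = 12*2 = 24 chips; eligible D, E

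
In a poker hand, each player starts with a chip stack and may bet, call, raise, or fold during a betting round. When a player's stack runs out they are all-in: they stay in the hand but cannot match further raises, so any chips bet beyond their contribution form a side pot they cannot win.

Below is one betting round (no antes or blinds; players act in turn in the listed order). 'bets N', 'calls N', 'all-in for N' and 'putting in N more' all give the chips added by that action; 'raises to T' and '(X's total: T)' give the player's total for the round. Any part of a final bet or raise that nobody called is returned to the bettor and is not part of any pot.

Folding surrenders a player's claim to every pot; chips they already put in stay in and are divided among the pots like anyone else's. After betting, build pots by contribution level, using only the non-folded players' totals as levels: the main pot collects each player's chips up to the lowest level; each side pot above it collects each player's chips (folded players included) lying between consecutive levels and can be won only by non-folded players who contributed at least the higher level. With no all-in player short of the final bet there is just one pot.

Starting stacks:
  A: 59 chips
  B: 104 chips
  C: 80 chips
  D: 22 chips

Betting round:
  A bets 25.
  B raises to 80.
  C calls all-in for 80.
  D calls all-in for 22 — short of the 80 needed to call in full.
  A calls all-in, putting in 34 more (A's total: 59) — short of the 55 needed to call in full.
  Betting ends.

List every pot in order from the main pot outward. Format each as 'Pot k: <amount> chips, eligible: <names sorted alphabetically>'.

Pot 1: 88 chips, eligible: A, B, C, D
Pot 2: 111 chips, eligible: A, B, C
Pot 3: 42 chips, eligible: B, C

Derivation:
Contributions: A=59, B=80, C=80, D=22
Pot levels (distinct totals of non-folded players): 22, 59, 80
Layer 1-22: 22 each from A, B, C, D = 22*4 = 88 chips; eligible A, B, C, D
Layer 23-59: 37 each from A, B, C = 37*3 = 111 chips; eligible A, B, C
Layer 60-80: 21 each from B, C = 21*2 = 42 chips; eligible B, C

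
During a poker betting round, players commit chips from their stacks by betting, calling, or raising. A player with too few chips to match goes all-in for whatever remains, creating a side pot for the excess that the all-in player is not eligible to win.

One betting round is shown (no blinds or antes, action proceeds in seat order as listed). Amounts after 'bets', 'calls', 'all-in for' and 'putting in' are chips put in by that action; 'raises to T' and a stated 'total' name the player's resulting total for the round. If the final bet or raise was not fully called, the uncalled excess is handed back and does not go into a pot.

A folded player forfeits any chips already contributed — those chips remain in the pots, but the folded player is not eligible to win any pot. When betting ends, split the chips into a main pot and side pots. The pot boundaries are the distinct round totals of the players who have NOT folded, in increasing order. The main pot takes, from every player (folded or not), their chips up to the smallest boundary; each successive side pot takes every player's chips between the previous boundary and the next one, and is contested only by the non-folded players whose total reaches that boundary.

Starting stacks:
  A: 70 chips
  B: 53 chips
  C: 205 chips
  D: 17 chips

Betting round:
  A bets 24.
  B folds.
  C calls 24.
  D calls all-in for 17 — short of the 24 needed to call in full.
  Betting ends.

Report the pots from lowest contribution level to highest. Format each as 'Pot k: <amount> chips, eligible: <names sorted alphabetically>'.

Pot 1: 51 chips, eligible: A, C, D
Pot 2: 14 chips, eligible: A, C

Derivation:
Contributions: A=24, C=24, D=17
Folded: B
Pot levels (distinct totals of non-folded players): 17, 24
Layer 1-17: 17 each from A, C, D = 17*3 = 51 chips; eligible A, C, D
Layer 18-24: 7 each from A, C = 7*2 = 14 chips; eligible A, C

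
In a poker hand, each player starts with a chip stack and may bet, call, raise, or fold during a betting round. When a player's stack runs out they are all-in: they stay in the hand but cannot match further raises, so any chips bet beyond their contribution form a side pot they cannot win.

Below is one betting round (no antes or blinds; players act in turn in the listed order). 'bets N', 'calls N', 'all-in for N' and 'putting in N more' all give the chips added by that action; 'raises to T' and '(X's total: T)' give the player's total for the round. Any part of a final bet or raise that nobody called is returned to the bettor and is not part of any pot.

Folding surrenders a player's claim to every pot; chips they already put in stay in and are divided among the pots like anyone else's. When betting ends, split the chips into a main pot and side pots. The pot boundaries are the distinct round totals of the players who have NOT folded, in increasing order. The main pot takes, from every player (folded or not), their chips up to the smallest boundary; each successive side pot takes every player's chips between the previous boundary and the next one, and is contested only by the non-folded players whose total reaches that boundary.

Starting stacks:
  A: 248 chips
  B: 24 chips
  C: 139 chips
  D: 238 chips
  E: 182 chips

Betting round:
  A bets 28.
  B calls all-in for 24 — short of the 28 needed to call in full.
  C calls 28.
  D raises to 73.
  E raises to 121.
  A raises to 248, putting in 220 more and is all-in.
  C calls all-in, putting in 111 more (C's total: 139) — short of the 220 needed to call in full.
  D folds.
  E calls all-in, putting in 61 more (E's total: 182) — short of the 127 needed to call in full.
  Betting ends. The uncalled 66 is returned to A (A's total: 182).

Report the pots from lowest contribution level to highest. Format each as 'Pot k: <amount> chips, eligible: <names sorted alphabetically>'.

Contributions (after 66 returned to A): A=182, B=24, C=139, D=73, E=182
Folded: D
Pot levels (distinct totals of non-folded players): 24, 139, 182
Layer 1-24: 24 each from A, B, C, D, E = 24*5 = 120 chips; eligible A, B, C, E
Layer 25-139: A 115 + C 115 + D 49 + E 115 = 394 chips; eligible A, C, E
Layer 140-182: 43 each from A, E = 43*2 = 86 chips; eligible A, E

Pot 1: 120 chips, eligible: A, B, C, E
Pot 2: 394 chips, eligible: A, C, E
Pot 3: 86 chips, eligible: A, E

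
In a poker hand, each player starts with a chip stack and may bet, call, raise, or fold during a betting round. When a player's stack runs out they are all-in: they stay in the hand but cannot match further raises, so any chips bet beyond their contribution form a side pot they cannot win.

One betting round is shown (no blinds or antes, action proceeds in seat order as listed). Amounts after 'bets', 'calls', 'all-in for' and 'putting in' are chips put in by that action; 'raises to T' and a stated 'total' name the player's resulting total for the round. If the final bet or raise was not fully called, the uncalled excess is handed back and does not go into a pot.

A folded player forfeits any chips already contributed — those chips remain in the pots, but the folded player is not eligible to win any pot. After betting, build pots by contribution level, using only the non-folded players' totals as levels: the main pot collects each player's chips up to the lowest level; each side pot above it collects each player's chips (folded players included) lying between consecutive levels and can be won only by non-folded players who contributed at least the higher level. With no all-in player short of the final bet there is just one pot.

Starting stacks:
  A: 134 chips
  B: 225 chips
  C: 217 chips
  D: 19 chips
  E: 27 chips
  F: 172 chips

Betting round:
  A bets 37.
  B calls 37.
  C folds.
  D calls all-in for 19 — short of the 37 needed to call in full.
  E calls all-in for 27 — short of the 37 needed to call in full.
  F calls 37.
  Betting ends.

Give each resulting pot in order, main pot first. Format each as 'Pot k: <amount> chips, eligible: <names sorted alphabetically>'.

Contributions: A=37, B=37, D=19, E=27, F=37
Folded: C
Pot levels (distinct totals of non-folded players): 19, 27, 37
Layer 1-19: 19 each from A, B, D, E, F = 19*5 = 95 chips; eligible A, B, D, E, F
Layer 20-27: 8 each from A, B, E, F = 8*4 = 32 chips; eligible A, B, E, F
Layer 28-37: 10 each from A, B, F = 10*3 = 30 chips; eligible A, B, F

Pot 1: 95 chips, eligible: A, B, D, E, F
Pot 2: 32 chips, eligible: A, B, E, F
Pot 3: 30 chips, eligible: A, B, F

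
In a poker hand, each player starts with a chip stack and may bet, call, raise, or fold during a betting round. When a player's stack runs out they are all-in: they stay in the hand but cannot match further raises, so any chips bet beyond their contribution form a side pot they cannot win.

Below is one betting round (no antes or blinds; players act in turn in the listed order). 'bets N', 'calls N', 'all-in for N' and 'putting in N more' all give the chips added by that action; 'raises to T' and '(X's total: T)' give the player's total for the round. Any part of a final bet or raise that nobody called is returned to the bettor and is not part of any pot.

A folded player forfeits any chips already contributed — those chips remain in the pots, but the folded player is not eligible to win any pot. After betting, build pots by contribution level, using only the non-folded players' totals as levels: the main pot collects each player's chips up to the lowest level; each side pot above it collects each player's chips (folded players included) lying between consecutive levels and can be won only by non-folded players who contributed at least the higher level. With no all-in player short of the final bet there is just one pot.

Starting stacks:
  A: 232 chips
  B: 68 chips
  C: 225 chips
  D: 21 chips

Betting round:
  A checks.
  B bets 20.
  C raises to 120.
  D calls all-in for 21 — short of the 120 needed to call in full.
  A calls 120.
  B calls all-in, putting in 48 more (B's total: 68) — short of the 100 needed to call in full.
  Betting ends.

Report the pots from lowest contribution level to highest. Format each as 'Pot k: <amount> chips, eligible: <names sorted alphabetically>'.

Pot 1: 84 chips, eligible: A, B, C, D
Pot 2: 141 chips, eligible: A, B, C
Pot 3: 104 chips, eligible: A, C

Derivation:
Contributions: A=120, B=68, C=120, D=21
Pot levels (distinct totals of non-folded players): 21, 68, 120
Layer 1-21: 21 each from A, B, C, D = 21*4 = 84 chips; eligible A, B, C, D
Layer 22-68: 47 each from A, B, C = 47*3 = 141 chips; eligible A, B, C
Layer 69-120: 52 each from A, C = 52*2 = 104 chips; eligible A, C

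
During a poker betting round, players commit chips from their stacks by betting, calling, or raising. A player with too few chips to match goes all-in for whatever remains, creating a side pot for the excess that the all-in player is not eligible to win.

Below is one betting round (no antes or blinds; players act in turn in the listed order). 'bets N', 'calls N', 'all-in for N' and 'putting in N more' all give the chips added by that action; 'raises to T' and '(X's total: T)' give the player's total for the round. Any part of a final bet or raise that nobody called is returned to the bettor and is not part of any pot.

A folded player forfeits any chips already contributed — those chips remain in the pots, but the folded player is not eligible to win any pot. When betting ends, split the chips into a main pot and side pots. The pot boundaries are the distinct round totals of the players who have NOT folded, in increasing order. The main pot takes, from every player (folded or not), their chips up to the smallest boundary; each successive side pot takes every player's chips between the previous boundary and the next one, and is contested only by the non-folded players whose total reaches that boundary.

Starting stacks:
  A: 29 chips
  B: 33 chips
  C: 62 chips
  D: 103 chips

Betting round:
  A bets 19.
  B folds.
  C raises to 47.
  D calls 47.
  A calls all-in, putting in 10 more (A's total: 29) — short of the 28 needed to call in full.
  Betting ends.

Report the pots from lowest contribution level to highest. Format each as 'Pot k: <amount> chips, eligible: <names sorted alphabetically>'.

Contributions: A=29, C=47, D=47
Folded: B
Pot levels (distinct totals of non-folded players): 29, 47
Layer 1-29: 29 each from A, C, D = 29*3 = 87 chips; eligible A, C, D
Layer 30-47: 18 each from C, D = 18*2 = 36 chips; eligible C, D

Pot 1: 87 chips, eligible: A, C, D
Pot 2: 36 chips, eligible: C, D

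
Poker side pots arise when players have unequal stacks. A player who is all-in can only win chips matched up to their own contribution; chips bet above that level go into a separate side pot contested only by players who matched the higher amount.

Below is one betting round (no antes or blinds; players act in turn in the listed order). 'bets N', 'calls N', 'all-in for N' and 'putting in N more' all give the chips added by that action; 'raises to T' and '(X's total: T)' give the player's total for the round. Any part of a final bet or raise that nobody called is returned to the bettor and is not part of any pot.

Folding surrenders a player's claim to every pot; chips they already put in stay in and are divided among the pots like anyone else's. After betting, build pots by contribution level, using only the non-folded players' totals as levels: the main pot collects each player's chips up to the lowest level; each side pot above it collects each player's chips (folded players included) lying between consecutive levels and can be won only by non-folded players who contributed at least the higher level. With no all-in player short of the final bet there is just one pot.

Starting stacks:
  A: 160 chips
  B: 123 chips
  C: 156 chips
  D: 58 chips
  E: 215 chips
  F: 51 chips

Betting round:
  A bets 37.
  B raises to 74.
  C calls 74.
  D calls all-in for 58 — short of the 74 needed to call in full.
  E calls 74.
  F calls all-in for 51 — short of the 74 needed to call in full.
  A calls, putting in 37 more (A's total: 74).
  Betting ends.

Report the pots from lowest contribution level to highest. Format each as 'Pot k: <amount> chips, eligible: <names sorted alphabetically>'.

Pot 1: 306 chips, eligible: A, B, C, D, E, F
Pot 2: 35 chips, eligible: A, B, C, D, E
Pot 3: 64 chips, eligible: A, B, C, E

Derivation:
Contributions: A=74, B=74, C=74, D=58, E=74, F=51
Pot levels (distinct totals of non-folded players): 51, 58, 74
Layer 1-51: 51 each from A, B, C, D, E, F = 51*6 = 306 chips; eligible A, B, C, D, E, F
Layer 52-58: 7 each from A, B, C, D, E = 7*5 = 35 chips; eligible A, B, C, D, E
Layer 59-74: 16 each from A, B, C, E = 16*4 = 64 chips; eligible A, B, C, E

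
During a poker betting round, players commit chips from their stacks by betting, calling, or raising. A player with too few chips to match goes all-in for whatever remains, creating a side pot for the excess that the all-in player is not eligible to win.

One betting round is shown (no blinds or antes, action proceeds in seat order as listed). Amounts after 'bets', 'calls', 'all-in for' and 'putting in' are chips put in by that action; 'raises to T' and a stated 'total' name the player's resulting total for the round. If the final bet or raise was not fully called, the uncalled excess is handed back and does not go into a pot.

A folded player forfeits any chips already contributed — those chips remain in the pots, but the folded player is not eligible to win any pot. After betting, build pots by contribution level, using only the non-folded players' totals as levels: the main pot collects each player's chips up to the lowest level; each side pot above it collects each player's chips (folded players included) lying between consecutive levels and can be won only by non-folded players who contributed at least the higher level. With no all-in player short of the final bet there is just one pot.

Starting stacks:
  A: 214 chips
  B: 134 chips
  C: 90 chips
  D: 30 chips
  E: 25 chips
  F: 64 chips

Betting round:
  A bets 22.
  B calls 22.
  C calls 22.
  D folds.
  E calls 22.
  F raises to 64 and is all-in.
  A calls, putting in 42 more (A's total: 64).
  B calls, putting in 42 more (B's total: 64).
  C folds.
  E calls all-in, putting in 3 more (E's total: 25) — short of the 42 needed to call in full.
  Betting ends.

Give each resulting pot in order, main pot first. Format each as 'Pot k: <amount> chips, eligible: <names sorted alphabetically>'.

Contributions: A=64, B=64, C=22, E=25, F=64
Folded: C, D
Pot levels (distinct totals of non-folded players): 25, 64
Layer 1-25: A 25 + B 25 + C 22 + E 25 + F 25 = 122 chips; eligible A, B, E, F
Layer 26-64: 39 each from A, B, F = 39*3 = 117 chips; eligible A, B, F

Pot 1: 122 chips, eligible: A, B, E, F
Pot 2: 117 chips, eligible: A, B, F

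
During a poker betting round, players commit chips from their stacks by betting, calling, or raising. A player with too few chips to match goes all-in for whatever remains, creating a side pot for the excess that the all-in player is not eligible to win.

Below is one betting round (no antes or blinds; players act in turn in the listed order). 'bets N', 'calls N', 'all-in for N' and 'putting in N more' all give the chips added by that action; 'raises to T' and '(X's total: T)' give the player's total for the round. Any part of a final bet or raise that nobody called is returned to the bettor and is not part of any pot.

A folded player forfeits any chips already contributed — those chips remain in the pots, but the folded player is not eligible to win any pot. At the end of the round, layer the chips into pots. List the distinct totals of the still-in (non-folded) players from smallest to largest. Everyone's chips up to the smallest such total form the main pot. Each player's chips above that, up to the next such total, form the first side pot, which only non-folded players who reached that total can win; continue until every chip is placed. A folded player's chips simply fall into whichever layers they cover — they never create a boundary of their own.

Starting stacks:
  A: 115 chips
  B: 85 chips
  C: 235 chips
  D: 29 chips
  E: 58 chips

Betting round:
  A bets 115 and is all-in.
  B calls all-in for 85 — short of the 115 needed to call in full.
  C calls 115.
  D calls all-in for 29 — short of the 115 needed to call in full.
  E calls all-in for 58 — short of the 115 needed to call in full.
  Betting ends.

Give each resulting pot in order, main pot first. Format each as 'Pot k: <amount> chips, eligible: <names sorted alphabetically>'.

Contributions: A=115, B=85, C=115, D=29, E=58
Pot levels (distinct totals of non-folded players): 29, 58, 85, 115
Layer 1-29: 29 each from A, B, C, D, E = 29*5 = 145 chips; eligible A, B, C, D, E
Layer 30-58: 29 each from A, B, C, E = 29*4 = 116 chips; eligible A, B, C, E
Layer 59-85: 27 each from A, B, C = 27*3 = 81 chips; eligible A, B, C
Layer 86-115: 30 each from A, C = 30*2 = 60 chips; eligible A, C

Pot 1: 145 chips, eligible: A, B, C, D, E
Pot 2: 116 chips, eligible: A, B, C, E
Pot 3: 81 chips, eligible: A, B, C
Pot 4: 60 chips, eligible: A, C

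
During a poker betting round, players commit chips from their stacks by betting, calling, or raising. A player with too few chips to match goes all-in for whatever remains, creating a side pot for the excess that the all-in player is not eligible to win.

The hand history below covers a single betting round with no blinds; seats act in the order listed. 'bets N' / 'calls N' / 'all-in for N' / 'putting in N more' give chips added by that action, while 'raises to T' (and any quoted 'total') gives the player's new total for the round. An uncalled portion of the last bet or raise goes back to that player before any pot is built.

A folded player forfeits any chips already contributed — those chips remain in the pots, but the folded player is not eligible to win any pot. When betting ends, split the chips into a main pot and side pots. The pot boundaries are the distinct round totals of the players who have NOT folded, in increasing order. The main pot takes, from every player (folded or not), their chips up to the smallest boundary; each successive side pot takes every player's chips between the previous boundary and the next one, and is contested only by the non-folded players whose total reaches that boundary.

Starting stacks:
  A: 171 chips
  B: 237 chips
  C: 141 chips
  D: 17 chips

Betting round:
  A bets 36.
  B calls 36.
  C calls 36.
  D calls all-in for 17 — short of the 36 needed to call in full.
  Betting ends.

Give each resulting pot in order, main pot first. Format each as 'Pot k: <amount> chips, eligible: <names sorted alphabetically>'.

Contributions: A=36, B=36, C=36, D=17
Pot levels (distinct totals of non-folded players): 17, 36
Layer 1-17: 17 each from A, B, C, D = 17*4 = 68 chips; eligible A, B, C, D
Layer 18-36: 19 each from A, B, C = 19*3 = 57 chips; eligible A, B, C

Pot 1: 68 chips, eligible: A, B, C, D
Pot 2: 57 chips, eligible: A, B, C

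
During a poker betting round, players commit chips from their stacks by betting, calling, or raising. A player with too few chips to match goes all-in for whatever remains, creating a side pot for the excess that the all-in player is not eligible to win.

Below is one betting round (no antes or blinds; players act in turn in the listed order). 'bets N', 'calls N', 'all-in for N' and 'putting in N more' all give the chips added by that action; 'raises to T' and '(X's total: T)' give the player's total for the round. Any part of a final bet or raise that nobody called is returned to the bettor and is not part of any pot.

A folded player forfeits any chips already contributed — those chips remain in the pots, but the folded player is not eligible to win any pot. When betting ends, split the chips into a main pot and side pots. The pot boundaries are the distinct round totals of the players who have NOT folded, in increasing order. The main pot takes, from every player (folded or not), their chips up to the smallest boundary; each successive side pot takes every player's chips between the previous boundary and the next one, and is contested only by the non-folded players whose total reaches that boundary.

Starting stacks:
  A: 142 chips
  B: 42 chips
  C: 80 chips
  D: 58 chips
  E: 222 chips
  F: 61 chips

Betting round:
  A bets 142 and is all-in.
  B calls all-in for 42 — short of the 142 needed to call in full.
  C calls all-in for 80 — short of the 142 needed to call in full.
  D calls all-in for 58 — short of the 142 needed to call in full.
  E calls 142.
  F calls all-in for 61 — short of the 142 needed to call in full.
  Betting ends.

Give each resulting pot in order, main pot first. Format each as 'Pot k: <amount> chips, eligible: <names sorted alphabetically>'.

Contributions: A=142, B=42, C=80, D=58, E=142, F=61
Pot levels (distinct totals of non-folded players): 42, 58, 61, 80, 142
Layer 1-42: 42 each from A, B, C, D, E, F = 42*6 = 252 chips; eligible A, B, C, D, E, F
Layer 43-58: 16 each from A, C, D, E, F = 16*5 = 80 chips; eligible A, C, D, E, F
Layer 59-61: 3 each from A, C, E, F = 3*4 = 12 chips; eligible A, C, E, F
Layer 62-80: 19 each from A, C, E = 19*3 = 57 chips; eligible A, C, E
Layer 81-142: 62 each from A, E = 62*2 = 124 chips; eligible A, E

Pot 1: 252 chips, eligible: A, B, C, D, E, F
Pot 2: 80 chips, eligible: A, C, D, E, F
Pot 3: 12 chips, eligible: A, C, E, F
Pot 4: 57 chips, eligible: A, C, E
Pot 5: 124 chips, eligible: A, E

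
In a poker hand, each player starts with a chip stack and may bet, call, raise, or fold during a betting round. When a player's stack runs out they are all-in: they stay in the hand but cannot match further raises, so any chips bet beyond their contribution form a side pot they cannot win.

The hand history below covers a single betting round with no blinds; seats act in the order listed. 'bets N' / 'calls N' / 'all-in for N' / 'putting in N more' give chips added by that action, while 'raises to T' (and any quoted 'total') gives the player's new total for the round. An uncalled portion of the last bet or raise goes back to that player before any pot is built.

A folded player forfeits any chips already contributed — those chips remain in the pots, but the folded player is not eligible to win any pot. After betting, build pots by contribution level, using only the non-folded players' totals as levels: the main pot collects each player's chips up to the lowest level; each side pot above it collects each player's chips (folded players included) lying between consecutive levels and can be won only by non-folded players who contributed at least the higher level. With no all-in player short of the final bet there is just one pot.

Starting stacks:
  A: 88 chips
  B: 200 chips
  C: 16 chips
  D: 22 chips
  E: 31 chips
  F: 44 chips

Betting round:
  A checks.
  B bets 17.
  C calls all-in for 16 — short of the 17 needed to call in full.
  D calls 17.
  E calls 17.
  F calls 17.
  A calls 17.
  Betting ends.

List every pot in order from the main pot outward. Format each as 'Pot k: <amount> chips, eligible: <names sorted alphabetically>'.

Pot 1: 96 chips, eligible: A, B, C, D, E, F
Pot 2: 5 chips, eligible: A, B, D, E, F

Derivation:
Contributions: A=17, B=17, C=16, D=17, E=17, F=17
Pot levels (distinct totals of non-folded players): 16, 17
Layer 1-16: 16 each from A, B, C, D, E, F = 16*6 = 96 chips; eligible A, B, C, D, E, F
Layer 17-17: 1 each from A, B, D, E, F = 1*5 = 5 chips; eligible A, B, D, E, F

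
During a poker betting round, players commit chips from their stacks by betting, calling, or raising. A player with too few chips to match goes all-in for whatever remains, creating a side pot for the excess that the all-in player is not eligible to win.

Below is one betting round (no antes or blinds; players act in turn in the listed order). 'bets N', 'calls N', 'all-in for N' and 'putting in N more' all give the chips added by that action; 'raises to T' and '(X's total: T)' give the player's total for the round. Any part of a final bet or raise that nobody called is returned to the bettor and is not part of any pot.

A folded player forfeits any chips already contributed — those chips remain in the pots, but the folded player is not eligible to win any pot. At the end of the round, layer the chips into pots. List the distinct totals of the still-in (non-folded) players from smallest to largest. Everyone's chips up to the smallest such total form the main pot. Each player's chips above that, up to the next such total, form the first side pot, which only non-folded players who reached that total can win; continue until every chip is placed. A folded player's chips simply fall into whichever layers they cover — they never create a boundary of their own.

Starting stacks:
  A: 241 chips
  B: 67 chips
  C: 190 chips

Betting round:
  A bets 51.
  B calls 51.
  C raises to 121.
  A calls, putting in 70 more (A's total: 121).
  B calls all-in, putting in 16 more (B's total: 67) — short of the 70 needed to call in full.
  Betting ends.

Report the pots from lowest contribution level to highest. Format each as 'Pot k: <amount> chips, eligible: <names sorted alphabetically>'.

Pot 1: 201 chips, eligible: A, B, C
Pot 2: 108 chips, eligible: A, C

Derivation:
Contributions: A=121, B=67, C=121
Pot levels (distinct totals of non-folded players): 67, 121
Layer 1-67: 67 each from A, B, C = 67*3 = 201 chips; eligible A, B, C
Layer 68-121: 54 each from A, C = 54*2 = 108 chips; eligible A, C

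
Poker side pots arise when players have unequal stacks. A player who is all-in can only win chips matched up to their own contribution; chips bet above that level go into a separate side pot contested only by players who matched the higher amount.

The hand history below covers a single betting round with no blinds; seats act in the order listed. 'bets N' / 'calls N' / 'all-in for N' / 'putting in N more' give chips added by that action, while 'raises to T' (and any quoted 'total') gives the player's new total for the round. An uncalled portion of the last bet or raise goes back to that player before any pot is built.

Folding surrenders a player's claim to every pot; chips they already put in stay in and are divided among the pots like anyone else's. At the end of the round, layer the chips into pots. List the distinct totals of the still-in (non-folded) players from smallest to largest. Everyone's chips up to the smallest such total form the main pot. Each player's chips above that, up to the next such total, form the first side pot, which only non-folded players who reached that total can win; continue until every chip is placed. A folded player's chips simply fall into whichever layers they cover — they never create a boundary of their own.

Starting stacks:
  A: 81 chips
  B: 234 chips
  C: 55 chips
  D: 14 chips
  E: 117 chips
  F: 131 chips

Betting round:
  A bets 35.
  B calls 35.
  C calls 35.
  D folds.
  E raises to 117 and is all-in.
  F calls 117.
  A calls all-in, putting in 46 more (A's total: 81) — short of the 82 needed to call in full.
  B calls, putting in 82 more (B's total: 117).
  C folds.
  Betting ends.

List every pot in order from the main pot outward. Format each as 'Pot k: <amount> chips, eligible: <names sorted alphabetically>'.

Contributions: A=81, B=117, C=35, E=117, F=117
Folded: C, D
Pot levels (distinct totals of non-folded players): 81, 117
Layer 1-81: A 81 + B 81 + C 35 + E 81 + F 81 = 359 chips; eligible A, B, E, F
Layer 82-117: 36 each from B, E, F = 36*3 = 108 chips; eligible B, E, F

Pot 1: 359 chips, eligible: A, B, E, F
Pot 2: 108 chips, eligible: B, E, F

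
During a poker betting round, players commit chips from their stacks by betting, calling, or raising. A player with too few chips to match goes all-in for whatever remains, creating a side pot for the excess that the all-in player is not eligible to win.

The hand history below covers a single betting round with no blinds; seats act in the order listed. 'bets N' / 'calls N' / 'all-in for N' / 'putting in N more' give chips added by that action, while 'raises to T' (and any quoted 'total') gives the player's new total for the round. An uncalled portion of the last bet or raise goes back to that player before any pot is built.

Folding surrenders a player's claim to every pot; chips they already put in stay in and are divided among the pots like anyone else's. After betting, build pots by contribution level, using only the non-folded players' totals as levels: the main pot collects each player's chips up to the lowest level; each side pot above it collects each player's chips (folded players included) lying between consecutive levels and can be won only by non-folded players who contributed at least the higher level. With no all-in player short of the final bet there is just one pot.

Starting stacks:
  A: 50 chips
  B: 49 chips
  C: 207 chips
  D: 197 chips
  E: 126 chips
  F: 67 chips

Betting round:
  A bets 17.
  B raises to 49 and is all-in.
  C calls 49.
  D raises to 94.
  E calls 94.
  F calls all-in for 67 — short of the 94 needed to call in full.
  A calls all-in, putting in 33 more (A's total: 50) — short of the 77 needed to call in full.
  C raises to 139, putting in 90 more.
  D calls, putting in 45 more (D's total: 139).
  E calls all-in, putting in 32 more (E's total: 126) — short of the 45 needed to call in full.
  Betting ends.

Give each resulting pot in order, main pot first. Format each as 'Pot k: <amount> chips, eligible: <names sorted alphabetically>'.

Contributions: A=50, B=49, C=139, D=139, E=126, F=67
Pot levels (distinct totals of non-folded players): 49, 50, 67, 126, 139
Layer 1-49: 49 each from A, B, C, D, E, F = 49*6 = 294 chips; eligible A, B, C, D, E, F
Layer 50-50: 1 each from A, C, D, E, F = 1*5 = 5 chips; eligible A, C, D, E, F
Layer 51-67: 17 each from C, D, E, F = 17*4 = 68 chips; eligible C, D, E, F
Layer 68-126: 59 each from C, D, E = 59*3 = 177 chips; eligible C, D, E
Layer 127-139: 13 each from C, D = 13*2 = 26 chips; eligible C, D

Pot 1: 294 chips, eligible: A, B, C, D, E, F
Pot 2: 5 chips, eligible: A, C, D, E, F
Pot 3: 68 chips, eligible: C, D, E, F
Pot 4: 177 chips, eligible: C, D, E
Pot 5: 26 chips, eligible: C, D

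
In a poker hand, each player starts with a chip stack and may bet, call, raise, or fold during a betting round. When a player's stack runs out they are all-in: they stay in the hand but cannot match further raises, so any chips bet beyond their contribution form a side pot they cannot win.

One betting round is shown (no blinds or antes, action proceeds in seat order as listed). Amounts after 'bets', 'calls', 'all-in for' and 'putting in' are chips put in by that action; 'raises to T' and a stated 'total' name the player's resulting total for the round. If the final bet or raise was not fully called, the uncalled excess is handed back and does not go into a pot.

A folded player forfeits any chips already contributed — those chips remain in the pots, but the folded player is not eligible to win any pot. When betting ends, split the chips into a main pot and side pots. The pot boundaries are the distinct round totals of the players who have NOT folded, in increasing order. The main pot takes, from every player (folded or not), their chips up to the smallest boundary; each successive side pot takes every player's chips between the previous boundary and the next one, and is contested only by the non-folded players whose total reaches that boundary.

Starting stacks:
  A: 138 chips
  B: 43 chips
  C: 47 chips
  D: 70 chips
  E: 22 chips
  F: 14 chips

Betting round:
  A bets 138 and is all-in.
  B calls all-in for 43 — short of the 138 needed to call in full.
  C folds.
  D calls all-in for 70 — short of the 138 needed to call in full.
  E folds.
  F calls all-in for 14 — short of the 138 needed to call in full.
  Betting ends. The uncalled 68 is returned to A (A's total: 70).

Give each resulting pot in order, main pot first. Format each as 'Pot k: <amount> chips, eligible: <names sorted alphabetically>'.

Contributions (after 68 returned to A): A=70, B=43, D=70, F=14
Folded: C, E
Pot levels (distinct totals of non-folded players): 14, 43, 70
Layer 1-14: 14 each from A, B, D, F = 14*4 = 56 chips; eligible A, B, D, F
Layer 15-43: 29 each from A, B, D = 29*3 = 87 chips; eligible A, B, D
Layer 44-70: 27 each from A, D = 27*2 = 54 chips; eligible A, D

Pot 1: 56 chips, eligible: A, B, D, F
Pot 2: 87 chips, eligible: A, B, D
Pot 3: 54 chips, eligible: A, D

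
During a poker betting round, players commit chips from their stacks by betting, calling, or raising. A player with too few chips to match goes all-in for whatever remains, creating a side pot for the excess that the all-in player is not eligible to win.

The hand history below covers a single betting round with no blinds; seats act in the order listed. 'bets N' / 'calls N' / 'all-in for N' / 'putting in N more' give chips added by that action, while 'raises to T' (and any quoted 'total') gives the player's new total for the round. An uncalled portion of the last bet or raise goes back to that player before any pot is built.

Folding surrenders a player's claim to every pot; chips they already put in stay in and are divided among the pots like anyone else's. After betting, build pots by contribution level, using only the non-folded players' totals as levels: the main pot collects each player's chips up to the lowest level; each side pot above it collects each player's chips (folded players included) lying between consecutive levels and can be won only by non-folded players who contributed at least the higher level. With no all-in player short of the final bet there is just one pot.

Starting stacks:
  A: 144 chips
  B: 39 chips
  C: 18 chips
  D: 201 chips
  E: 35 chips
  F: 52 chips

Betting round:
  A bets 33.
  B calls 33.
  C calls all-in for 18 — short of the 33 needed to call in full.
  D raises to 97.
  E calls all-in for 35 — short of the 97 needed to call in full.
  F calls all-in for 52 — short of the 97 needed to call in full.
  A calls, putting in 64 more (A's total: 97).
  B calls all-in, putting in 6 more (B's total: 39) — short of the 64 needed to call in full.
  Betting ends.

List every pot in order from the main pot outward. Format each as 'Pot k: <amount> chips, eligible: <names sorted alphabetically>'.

Pot 1: 108 chips, eligible: A, B, C, D, E, F
Pot 2: 85 chips, eligible: A, B, D, E, F
Pot 3: 16 chips, eligible: A, B, D, F
Pot 4: 39 chips, eligible: A, D, F
Pot 5: 90 chips, eligible: A, D

Derivation:
Contributions: A=97, B=39, C=18, D=97, E=35, F=52
Pot levels (distinct totals of non-folded players): 18, 35, 39, 52, 97
Layer 1-18: 18 each from A, B, C, D, E, F = 18*6 = 108 chips; eligible A, B, C, D, E, F
Layer 19-35: 17 each from A, B, D, E, F = 17*5 = 85 chips; eligible A, B, D, E, F
Layer 36-39: 4 each from A, B, D, F = 4*4 = 16 chips; eligible A, B, D, F
Layer 40-52: 13 each from A, D, F = 13*3 = 39 chips; eligible A, D, F
Layer 53-97: 45 each from A, D = 45*2 = 90 chips; eligible A, D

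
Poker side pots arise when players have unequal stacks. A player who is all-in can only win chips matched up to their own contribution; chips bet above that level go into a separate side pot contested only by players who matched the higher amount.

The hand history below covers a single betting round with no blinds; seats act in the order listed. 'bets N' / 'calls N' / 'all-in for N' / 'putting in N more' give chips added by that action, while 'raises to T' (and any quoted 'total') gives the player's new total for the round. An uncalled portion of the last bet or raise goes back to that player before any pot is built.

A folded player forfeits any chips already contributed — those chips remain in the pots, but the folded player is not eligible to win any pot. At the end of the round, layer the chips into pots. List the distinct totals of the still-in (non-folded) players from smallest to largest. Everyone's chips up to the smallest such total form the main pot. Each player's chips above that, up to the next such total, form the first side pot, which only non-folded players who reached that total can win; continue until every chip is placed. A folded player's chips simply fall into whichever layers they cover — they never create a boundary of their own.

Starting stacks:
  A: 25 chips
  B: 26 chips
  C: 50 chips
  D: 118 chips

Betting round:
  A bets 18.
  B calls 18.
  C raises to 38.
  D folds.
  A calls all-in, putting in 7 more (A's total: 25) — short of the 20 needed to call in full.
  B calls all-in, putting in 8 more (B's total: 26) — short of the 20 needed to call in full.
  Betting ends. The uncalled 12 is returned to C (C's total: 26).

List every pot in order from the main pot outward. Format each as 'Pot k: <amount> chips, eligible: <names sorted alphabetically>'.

Contributions (after 12 returned to C): A=25, B=26, C=26
Folded: D
Pot levels (distinct totals of non-folded players): 25, 26
Layer 1-25: 25 each from A, B, C = 25*3 = 75 chips; eligible A, B, C
Layer 26-26: 1 each from B, C = 1*2 = 2 chips; eligible B, C

Pot 1: 75 chips, eligible: A, B, C
Pot 2: 2 chips, eligible: B, C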